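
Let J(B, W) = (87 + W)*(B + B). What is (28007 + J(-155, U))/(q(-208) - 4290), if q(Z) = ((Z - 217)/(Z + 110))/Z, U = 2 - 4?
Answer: -33776288/87447785 ≈ -0.38625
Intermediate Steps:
U = -2
J(B, W) = 2*B*(87 + W) (J(B, W) = (87 + W)*(2*B) = 2*B*(87 + W))
q(Z) = (-217 + Z)/(Z*(110 + Z)) (q(Z) = ((-217 + Z)/(110 + Z))/Z = (-217 + Z)/(Z*(110 + Z)))
(28007 + J(-155, U))/(q(-208) - 4290) = (28007 + 2*(-155)*(87 - 2))/((-217 - 208)/((-208)*(110 - 208)) - 4290) = (28007 + 2*(-155)*85)/(-1/208*(-425)/(-98) - 4290) = (28007 - 26350)/(-1/208*(-1/98)*(-425) - 4290) = 1657/(-425/20384 - 4290) = 1657/(-87447785/20384) = 1657*(-20384/87447785) = -33776288/87447785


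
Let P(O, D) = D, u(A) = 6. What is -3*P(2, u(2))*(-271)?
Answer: 4878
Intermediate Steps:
-3*P(2, u(2))*(-271) = -3*6*(-271) = -18*(-271) = 4878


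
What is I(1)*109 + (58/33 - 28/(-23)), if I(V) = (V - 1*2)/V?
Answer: -80473/759 ≈ -106.03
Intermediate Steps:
I(V) = (-2 + V)/V (I(V) = (V - 2)/V = (-2 + V)/V)
I(1)*109 + (58/33 - 28/(-23)) = ((-2 + 1)/1)*109 + (58/33 - 28/(-23)) = (1*(-1))*109 + (58*(1/33) - 28*(-1/23)) = -1*109 + (58/33 + 28/23) = -109 + 2258/759 = -80473/759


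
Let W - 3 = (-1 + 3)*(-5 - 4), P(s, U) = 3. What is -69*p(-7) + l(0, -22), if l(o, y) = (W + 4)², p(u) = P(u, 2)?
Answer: -86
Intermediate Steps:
p(u) = 3
W = -15 (W = 3 + (-1 + 3)*(-5 - 4) = 3 + 2*(-9) = 3 - 18 = -15)
l(o, y) = 121 (l(o, y) = (-15 + 4)² = (-11)² = 121)
-69*p(-7) + l(0, -22) = -69*3 + 121 = -207 + 121 = -86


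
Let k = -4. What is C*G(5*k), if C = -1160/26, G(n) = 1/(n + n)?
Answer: 29/26 ≈ 1.1154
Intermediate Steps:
G(n) = 1/(2*n)
C = -580/13 (C = -1160*1/26 = -580/13 ≈ -44.615)
C*G(5*k) = -290/(13*(5*(-4))) = -290/(13*(-20)) = -290*(-1)/(13*20) = -580/13*(-1/40) = 29/26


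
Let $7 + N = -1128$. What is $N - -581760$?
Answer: $580625$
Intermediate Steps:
$N = -1135$ ($N = -7 - 1128 = -1135$)
$N - -581760 = -1135 - -581760 = -1135 + 581760 = 580625$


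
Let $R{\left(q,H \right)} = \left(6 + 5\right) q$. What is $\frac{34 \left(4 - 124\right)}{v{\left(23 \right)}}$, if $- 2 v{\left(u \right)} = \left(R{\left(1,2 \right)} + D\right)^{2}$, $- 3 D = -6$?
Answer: $\frac{8160}{169} \approx 48.284$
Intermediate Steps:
$R{\left(q,H \right)} = 11 q$
$D = 2$ ($D = \left(- \frac{1}{3}\right) \left(-6\right) = 2$)
$v{\left(u \right)} = - \frac{169}{2}$ ($v{\left(u \right)} = - \frac{\left(11 \cdot 1 + 2\right)^{2}}{2} = - \frac{\left(11 + 2\right)^{2}}{2} = - \frac{13^{2}}{2} = \left(- \frac{1}{2}\right) 169 = - \frac{169}{2}$)
$\frac{34 \left(4 - 124\right)}{v{\left(23 \right)}} = \frac{34 \left(4 - 124\right)}{- \frac{169}{2}} = 34 \left(-120\right) \left(- \frac{2}{169}\right) = \left(-4080\right) \left(- \frac{2}{169}\right) = \frac{8160}{169}$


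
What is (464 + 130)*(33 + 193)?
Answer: 134244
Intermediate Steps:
(464 + 130)*(33 + 193) = 594*226 = 134244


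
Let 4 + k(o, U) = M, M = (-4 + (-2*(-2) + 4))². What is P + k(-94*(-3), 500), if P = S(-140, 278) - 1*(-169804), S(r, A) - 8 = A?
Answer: 170102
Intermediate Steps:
S(r, A) = 8 + A
P = 170090 (P = (8 + 278) - 1*(-169804) = 286 + 169804 = 170090)
M = 16 (M = (-4 + (4 + 4))² = (-4 + 8)² = 4² = 16)
k(o, U) = 12 (k(o, U) = -4 + 16 = 12)
P + k(-94*(-3), 500) = 170090 + 12 = 170102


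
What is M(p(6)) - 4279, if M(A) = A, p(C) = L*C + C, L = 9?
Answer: -4219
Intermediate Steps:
p(C) = 10*C (p(C) = 9*C + C = 10*C)
M(p(6)) - 4279 = 10*6 - 4279 = 60 - 4279 = -4219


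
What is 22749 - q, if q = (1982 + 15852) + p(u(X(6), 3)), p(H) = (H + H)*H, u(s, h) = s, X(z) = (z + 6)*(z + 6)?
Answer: -36557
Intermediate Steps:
X(z) = (6 + z)² (X(z) = (6 + z)*(6 + z) = (6 + z)²)
p(H) = 2*H² (p(H) = (2*H)*H = 2*H²)
q = 59306 (q = (1982 + 15852) + 2*((6 + 6)²)² = 17834 + 2*(12²)² = 17834 + 2*144² = 17834 + 2*20736 = 17834 + 41472 = 59306)
22749 - q = 22749 - 1*59306 = 22749 - 59306 = -36557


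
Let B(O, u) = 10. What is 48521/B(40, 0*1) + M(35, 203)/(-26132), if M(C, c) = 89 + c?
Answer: 316986963/65330 ≈ 4852.1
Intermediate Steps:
48521/B(40, 0*1) + M(35, 203)/(-26132) = 48521/10 + (89 + 203)/(-26132) = 48521*(1/10) + 292*(-1/26132) = 48521/10 - 73/6533 = 316986963/65330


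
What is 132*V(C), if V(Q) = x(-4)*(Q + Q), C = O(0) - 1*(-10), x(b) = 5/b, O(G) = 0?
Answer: -3300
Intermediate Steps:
C = 10 (C = 0 - 1*(-10) = 0 + 10 = 10)
V(Q) = -5*Q/2 (V(Q) = (5/(-4))*(Q + Q) = (5*(-¼))*(2*Q) = -5*Q/2)
132*V(C) = 132*(-5/2*10) = 132*(-25) = -3300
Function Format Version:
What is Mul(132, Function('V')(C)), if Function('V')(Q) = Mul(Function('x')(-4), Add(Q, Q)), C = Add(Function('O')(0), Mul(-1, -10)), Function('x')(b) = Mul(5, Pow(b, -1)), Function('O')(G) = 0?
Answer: -3300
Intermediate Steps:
C = 10 (C = Add(0, Mul(-1, -10)) = Add(0, 10) = 10)
Function('V')(Q) = Mul(Rational(-5, 2), Q) (Function('V')(Q) = Mul(Mul(5, Pow(-4, -1)), Add(Q, Q)) = Mul(Mul(5, Rational(-1, 4)), Mul(2, Q)) = Mul(Rational(-5, 4), Mul(2, Q)) = Mul(Rational(-5, 2), Q))
Mul(132, Function('V')(C)) = Mul(132, Mul(Rational(-5, 2), 10)) = Mul(132, -25) = -3300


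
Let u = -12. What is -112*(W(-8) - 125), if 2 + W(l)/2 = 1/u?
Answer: 43400/3 ≈ 14467.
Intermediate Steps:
W(l) = -25/6 (W(l) = -4 + 2/(-12) = -4 + 2*(-1/12) = -4 - ⅙ = -25/6)
-112*(W(-8) - 125) = -112*(-25/6 - 125) = -112*(-775/6) = 43400/3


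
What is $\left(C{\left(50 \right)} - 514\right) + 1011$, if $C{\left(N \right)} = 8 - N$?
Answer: $455$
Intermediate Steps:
$\left(C{\left(50 \right)} - 514\right) + 1011 = \left(\left(8 - 50\right) - 514\right) + 1011 = \left(-42 - 514\right) + 1011 = -556 + 1011 = 455$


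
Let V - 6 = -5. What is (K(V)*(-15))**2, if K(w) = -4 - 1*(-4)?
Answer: 0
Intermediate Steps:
V = 1 (V = 6 - 5 = 1)
K(w) = 0 (K(w) = -4 + 4 = 0)
(K(V)*(-15))**2 = (0*(-15))**2 = 0**2 = 0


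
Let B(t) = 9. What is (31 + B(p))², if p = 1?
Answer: 1600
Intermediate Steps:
(31 + B(p))² = (31 + 9)² = 40² = 1600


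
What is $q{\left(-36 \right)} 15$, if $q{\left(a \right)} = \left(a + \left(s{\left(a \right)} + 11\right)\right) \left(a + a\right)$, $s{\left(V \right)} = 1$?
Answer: $25920$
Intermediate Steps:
$q{\left(a \right)} = 2 a \left(12 + a\right)$ ($q{\left(a \right)} = \left(a + \left(1 + 11\right)\right) \left(a + a\right) = \left(a + 12\right) 2 a = \left(12 + a\right) 2 a = 2 a \left(12 + a\right)$)
$q{\left(-36 \right)} 15 = 2 \left(-36\right) \left(12 - 36\right) 15 = 2 \left(-36\right) \left(-24\right) 15 = 1728 \cdot 15 = 25920$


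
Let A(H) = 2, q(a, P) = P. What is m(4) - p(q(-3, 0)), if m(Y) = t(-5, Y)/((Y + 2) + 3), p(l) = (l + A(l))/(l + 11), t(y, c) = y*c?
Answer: -238/99 ≈ -2.4040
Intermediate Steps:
t(y, c) = c*y
p(l) = (2 + l)/(11 + l) (p(l) = (l + 2)/(l + 11) = (2 + l)/(11 + l))
m(Y) = -5*Y/(5 + Y) (m(Y) = (Y*(-5))/((Y + 2) + 3) = (-5*Y)/((2 + Y) + 3) = (-5*Y)/(5 + Y) = -5*Y/(5 + Y))
m(4) - p(q(-3, 0)) = -5*4/(5 + 4) - (2 + 0)/(11 + 0) = -5*4/9 - 2/11 = -5*4*⅑ - 2/11 = -20/9 - 1*2/11 = -20/9 - 2/11 = -238/99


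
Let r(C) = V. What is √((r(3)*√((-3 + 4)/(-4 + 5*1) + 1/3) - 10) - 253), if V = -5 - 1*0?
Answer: √(-2367 - 30*√3)/3 ≈ 16.394*I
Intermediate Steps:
V = -5 (V = -5 + 0 = -5)
r(C) = -5
√((r(3)*√((-3 + 4)/(-4 + 5*1) + 1/3) - 10) - 253) = √((-5*√((-3 + 4)/(-4 + 5*1) + 1/3) - 10) - 253) = √((-5*√(1/(-4 + 5) + ⅓) - 10) - 253) = √((-5*√(1/1 + ⅓) - 10) - 253) = √((-5*√(1*1 + ⅓) - 10) - 253) = √((-5*√(1 + ⅓) - 10) - 253) = √((-10*√3/3 - 10) - 253) = √((-10 - 10*√3/3) - 253) = √(-263 - 10*√3/3)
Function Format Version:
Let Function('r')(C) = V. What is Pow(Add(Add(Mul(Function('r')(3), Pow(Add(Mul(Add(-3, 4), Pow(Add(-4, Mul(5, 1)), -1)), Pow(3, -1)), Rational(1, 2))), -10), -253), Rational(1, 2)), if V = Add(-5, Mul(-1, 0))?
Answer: Mul(Rational(1, 3), Pow(Add(-2367, Mul(-30, Pow(3, Rational(1, 2)))), Rational(1, 2))) ≈ Mul(16.394, I)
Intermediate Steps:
V = -5 (V = Add(-5, 0) = -5)
Function('r')(C) = -5
Pow(Add(Add(Mul(Function('r')(3), Pow(Add(Mul(Add(-3, 4), Pow(Add(-4, Mul(5, 1)), -1)), Pow(3, -1)), Rational(1, 2))), -10), -253), Rational(1, 2)) = Pow(Add(Add(Mul(-5, Pow(Add(Mul(Add(-3, 4), Pow(Add(-4, Mul(5, 1)), -1)), Pow(3, -1)), Rational(1, 2))), -10), -253), Rational(1, 2)) = Pow(Add(Add(Mul(-5, Pow(Add(Mul(1, Pow(Add(-4, 5), -1)), Rational(1, 3)), Rational(1, 2))), -10), -253), Rational(1, 2)) = Pow(Add(Add(Mul(-5, Pow(Add(Mul(1, Pow(1, -1)), Rational(1, 3)), Rational(1, 2))), -10), -253), Rational(1, 2)) = Pow(Add(Add(Mul(-5, Pow(Add(Mul(1, 1), Rational(1, 3)), Rational(1, 2))), -10), -253), Rational(1, 2)) = Pow(Add(Add(Mul(-5, Pow(Add(1, Rational(1, 3)), Rational(1, 2))), -10), -253), Rational(1, 2)) = Pow(Add(Add(Mul(-5, Pow(Rational(4, 3), Rational(1, 2))), -10), -253), Rational(1, 2)) = Pow(Add(Add(Mul(-5, Mul(Rational(2, 3), Pow(3, Rational(1, 2)))), -10), -253), Rational(1, 2)) = Pow(Add(Add(Mul(Rational(-10, 3), Pow(3, Rational(1, 2))), -10), -253), Rational(1, 2)) = Pow(Add(Add(-10, Mul(Rational(-10, 3), Pow(3, Rational(1, 2)))), -253), Rational(1, 2)) = Pow(Add(-263, Mul(Rational(-10, 3), Pow(3, Rational(1, 2)))), Rational(1, 2))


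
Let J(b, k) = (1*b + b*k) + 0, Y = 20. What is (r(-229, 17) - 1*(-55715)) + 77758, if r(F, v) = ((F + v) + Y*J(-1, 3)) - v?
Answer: 133164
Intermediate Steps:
J(b, k) = b + b*k (J(b, k) = (b + b*k) + 0 = b + b*k)
r(F, v) = -80 + F (r(F, v) = ((F + v) + 20*(-(1 + 3))) - v = ((F + v) + 20*(-1*4)) - v = ((F + v) + 20*(-4)) - v = ((F + v) - 80) - v = (-80 + F + v) - v = -80 + F)
(r(-229, 17) - 1*(-55715)) + 77758 = ((-80 - 229) - 1*(-55715)) + 77758 = (-309 + 55715) + 77758 = 55406 + 77758 = 133164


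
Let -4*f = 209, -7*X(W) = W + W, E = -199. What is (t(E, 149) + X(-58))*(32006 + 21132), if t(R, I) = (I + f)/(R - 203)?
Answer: 1627962337/1876 ≈ 8.6778e+5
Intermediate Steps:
X(W) = -2*W/7 (X(W) = -(W + W)/7 = -2*W/7)
f = -209/4 (f = -¼*209 = -209/4 ≈ -52.250)
t(R, I) = (-209/4 + I)/(-203 + R) (t(R, I) = (I - 209/4)/(R - 203) = (-209/4 + I)/(-203 + R))
(t(E, 149) + X(-58))*(32006 + 21132) = ((-209/4 + 149)/(-203 - 199) - 2/7*(-58))*(32006 + 21132) = ((387/4)/(-402) + 116/7)*53138 = (-1/402*387/4 + 116/7)*53138 = (-129/536 + 116/7)*53138 = (61273/3752)*53138 = 1627962337/1876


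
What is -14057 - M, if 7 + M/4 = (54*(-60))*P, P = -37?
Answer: -493549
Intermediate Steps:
M = 479492 (M = -28 + 4*((54*(-60))*(-37)) = -28 + 4*(-3240*(-37)) = -28 + 4*119880 = -28 + 479520 = 479492)
-14057 - M = -14057 - 1*479492 = -14057 - 479492 = -493549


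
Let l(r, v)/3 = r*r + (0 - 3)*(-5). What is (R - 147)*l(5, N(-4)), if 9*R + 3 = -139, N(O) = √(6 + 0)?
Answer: -58600/3 ≈ -19533.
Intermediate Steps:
N(O) = √6
l(r, v) = 45 + 3*r² (l(r, v) = 3*(r*r + (0 - 3)*(-5)) = 3*(r² - 3*(-5)) = 3*(r² + 15) = 3*(15 + r²) = 45 + 3*r²)
R = -142/9 (R = -⅓ + (⅑)*(-139) = -⅓ - 139/9 = -142/9 ≈ -15.778)
(R - 147)*l(5, N(-4)) = (-142/9 - 147)*(45 + 3*5²) = -1465*(45 + 3*25)/9 = -1465*(45 + 75)/9 = -1465/9*120 = -58600/3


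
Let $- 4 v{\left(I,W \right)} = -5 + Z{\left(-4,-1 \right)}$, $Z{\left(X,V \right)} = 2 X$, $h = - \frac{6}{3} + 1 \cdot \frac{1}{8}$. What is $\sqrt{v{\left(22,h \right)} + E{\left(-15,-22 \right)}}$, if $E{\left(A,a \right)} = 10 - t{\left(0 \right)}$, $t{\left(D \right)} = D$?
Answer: $\frac{\sqrt{53}}{2} \approx 3.6401$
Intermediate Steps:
$h = - \frac{15}{8}$ ($h = \left(-6\right) \frac{1}{3} + 1 \cdot \frac{1}{8} = -2 + \frac{1}{8} = - \frac{15}{8} \approx -1.875$)
$E{\left(A,a \right)} = 10$ ($E{\left(A,a \right)} = 10 - 0 = 10 + 0 = 10$)
$v{\left(I,W \right)} = \frac{13}{4}$ ($v{\left(I,W \right)} = - \frac{-5 + 2 \left(-4\right)}{4} = - \frac{-5 - 8}{4} = \left(- \frac{1}{4}\right) \left(-13\right) = \frac{13}{4}$)
$\sqrt{v{\left(22,h \right)} + E{\left(-15,-22 \right)}} = \sqrt{\frac{13}{4} + 10} = \sqrt{\frac{53}{4}} = \frac{\sqrt{53}}{2}$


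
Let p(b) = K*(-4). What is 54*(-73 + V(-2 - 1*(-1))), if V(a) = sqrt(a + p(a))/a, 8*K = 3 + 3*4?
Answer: -3942 - 27*I*sqrt(34) ≈ -3942.0 - 157.44*I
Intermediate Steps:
K = 15/8 (K = (3 + 3*4)/8 = (3 + 12)/8 = (1/8)*15 = 15/8 ≈ 1.8750)
p(b) = -15/2 (p(b) = (15/8)*(-4) = -15/2)
V(a) = sqrt(-15/2 + a)/a (V(a) = sqrt(a - 15/2)/a = sqrt(-15/2 + a)/a)
54*(-73 + V(-2 - 1*(-1))) = 54*(-73 + sqrt(-30 + 4*(-2 - 1*(-1)))/(2*(-2 - 1*(-1)))) = 54*(-73 + sqrt(-30 + 4*(-2 + 1))/(2*(-2 + 1))) = 54*(-73 + (1/2)*sqrt(-30 + 4*(-1))/(-1)) = 54*(-73 + (1/2)*(-1)*sqrt(-30 - 4)) = 54*(-73 + (1/2)*(-1)*sqrt(-34)) = 54*(-73 + (1/2)*(-1)*(I*sqrt(34))) = 54*(-73 - I*sqrt(34)/2) = -3942 - 27*I*sqrt(34)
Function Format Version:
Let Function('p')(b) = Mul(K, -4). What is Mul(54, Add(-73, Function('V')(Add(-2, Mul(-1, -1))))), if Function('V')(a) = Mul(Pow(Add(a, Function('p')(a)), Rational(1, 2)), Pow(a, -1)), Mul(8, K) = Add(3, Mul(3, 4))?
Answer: Add(-3942, Mul(-27, I, Pow(34, Rational(1, 2)))) ≈ Add(-3942.0, Mul(-157.44, I))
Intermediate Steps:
K = Rational(15, 8) (K = Mul(Rational(1, 8), Add(3, Mul(3, 4))) = Mul(Rational(1, 8), Add(3, 12)) = Mul(Rational(1, 8), 15) = Rational(15, 8) ≈ 1.8750)
Function('p')(b) = Rational(-15, 2) (Function('p')(b) = Mul(Rational(15, 8), -4) = Rational(-15, 2))
Function('V')(a) = Mul(Pow(a, -1), Pow(Add(Rational(-15, 2), a), Rational(1, 2))) (Function('V')(a) = Mul(Pow(Add(a, Rational(-15, 2)), Rational(1, 2)), Pow(a, -1)) = Mul(Pow(Add(Rational(-15, 2), a), Rational(1, 2)), Pow(a, -1)) = Mul(Pow(a, -1), Pow(Add(Rational(-15, 2), a), Rational(1, 2))))
Mul(54, Add(-73, Function('V')(Add(-2, Mul(-1, -1))))) = Mul(54, Add(-73, Mul(Rational(1, 2), Pow(Add(-2, Mul(-1, -1)), -1), Pow(Add(-30, Mul(4, Add(-2, Mul(-1, -1)))), Rational(1, 2))))) = Mul(54, Add(-73, Mul(Rational(1, 2), Pow(Add(-2, 1), -1), Pow(Add(-30, Mul(4, Add(-2, 1))), Rational(1, 2))))) = Mul(54, Add(-73, Mul(Rational(1, 2), Pow(-1, -1), Pow(Add(-30, Mul(4, -1)), Rational(1, 2))))) = Mul(54, Add(-73, Mul(Rational(1, 2), -1, Pow(Add(-30, -4), Rational(1, 2))))) = Mul(54, Add(-73, Mul(Rational(1, 2), -1, Pow(-34, Rational(1, 2))))) = Mul(54, Add(-73, Mul(Rational(1, 2), -1, Mul(I, Pow(34, Rational(1, 2)))))) = Mul(54, Add(-73, Mul(Rational(-1, 2), I, Pow(34, Rational(1, 2))))) = Add(-3942, Mul(-27, I, Pow(34, Rational(1, 2))))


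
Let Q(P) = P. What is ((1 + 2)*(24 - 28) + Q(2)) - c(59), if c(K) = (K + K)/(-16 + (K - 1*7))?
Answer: -239/18 ≈ -13.278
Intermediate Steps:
c(K) = 2*K/(-23 + K) (c(K) = (2*K)/(-16 + (K - 7)) = (2*K)/(-16 + (-7 + K)) = (2*K)/(-23 + K) = 2*K/(-23 + K))
((1 + 2)*(24 - 28) + Q(2)) - c(59) = ((1 + 2)*(24 - 28) + 2) - 2*59/(-23 + 59) = (3*(-4) + 2) - 2*59/36 = (-12 + 2) - 2*59/36 = -10 - 1*59/18 = -10 - 59/18 = -239/18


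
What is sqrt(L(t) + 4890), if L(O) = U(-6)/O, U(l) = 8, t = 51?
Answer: sqrt(12719298)/51 ≈ 69.930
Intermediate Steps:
L(O) = 8/O
sqrt(L(t) + 4890) = sqrt(8/51 + 4890) = sqrt(249398/51) = sqrt(12719298)/51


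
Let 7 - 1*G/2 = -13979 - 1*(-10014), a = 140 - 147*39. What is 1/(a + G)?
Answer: 1/2351 ≈ 0.00042535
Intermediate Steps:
a = -5593 (a = 140 - 5733 = -5593)
G = 7944 (G = 14 - 2*(-13979 - 1*(-10014)) = 14 - 2*(-13979 + 10014) = 14 - 2*(-3965) = 14 + 7930 = 7944)
1/(a + G) = 1/(-5593 + 7944) = 1/2351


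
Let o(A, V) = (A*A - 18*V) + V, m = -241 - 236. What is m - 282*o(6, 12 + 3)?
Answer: 61281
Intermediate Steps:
m = -477
o(A, V) = A² - 17*V (o(A, V) = (A² - 18*V) + V = A² - 17*V)
m - 282*o(6, 12 + 3) = -477 - 282*(6² - 17*(12 + 3)) = -477 - 282*(36 - 17*15) = -477 - 282*(36 - 255) = -477 - 282*(-219) = -477 + 61758 = 61281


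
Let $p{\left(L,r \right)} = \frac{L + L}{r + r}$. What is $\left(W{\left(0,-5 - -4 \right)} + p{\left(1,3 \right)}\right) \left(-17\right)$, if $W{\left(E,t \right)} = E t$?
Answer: $- \frac{17}{3} \approx -5.6667$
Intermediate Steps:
$p{\left(L,r \right)} = \frac{L}{r}$ ($p{\left(L,r \right)} = \frac{2 L}{2 r} = 2 L \frac{1}{2 r} = \frac{L}{r}$)
$\left(W{\left(0,-5 - -4 \right)} + p{\left(1,3 \right)}\right) \left(-17\right) = \left(0 \left(-5 - -4\right) + 1 \cdot \frac{1}{3}\right) \left(-17\right) = \left(0 \left(-5 + 4\right) + 1 \cdot \frac{1}{3}\right) \left(-17\right) = \left(0 \left(-1\right) + \frac{1}{3}\right) \left(-17\right) = \left(0 + \frac{1}{3}\right) \left(-17\right) = \frac{1}{3} \left(-17\right) = - \frac{17}{3}$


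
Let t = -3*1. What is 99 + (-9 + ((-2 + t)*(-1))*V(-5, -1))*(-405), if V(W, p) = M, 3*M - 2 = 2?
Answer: 1044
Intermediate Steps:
M = 4/3 (M = ⅔ + (⅓)*2 = ⅔ + ⅔ = 4/3 ≈ 1.3333)
t = -3
V(W, p) = 4/3
99 + (-9 + ((-2 + t)*(-1))*V(-5, -1))*(-405) = 99 + (-9 + ((-2 - 3)*(-1))*(4/3))*(-405) = 99 + (-9 - 5*(-1)*(4/3))*(-405) = 99 + (-9 + 5*(4/3))*(-405) = 99 + (-9 + 20/3)*(-405) = 99 - 7/3*(-405) = 99 + 945 = 1044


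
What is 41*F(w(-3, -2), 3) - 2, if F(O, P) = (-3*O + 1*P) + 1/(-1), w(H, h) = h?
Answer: 326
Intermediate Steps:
F(O, P) = -1 + P - 3*O (F(O, P) = (-3*O + P) - 1 = (P - 3*O) - 1 = -1 + P - 3*O)
41*F(w(-3, -2), 3) - 2 = 41*(-1 + 3 - 3*(-2)) - 2 = 41*(-1 + 3 + 6) - 2 = 41*8 - 2 = 328 - 2 = 326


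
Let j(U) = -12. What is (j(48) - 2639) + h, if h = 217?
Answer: -2434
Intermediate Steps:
(j(48) - 2639) + h = (-12 - 2639) + 217 = -2651 + 217 = -2434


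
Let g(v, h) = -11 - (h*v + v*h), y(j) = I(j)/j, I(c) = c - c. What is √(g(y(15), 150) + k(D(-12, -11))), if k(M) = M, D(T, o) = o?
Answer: I*√22 ≈ 4.6904*I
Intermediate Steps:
I(c) = 0
y(j) = 0 (y(j) = 0/j = 0)
g(v, h) = -11 - 2*h*v (g(v, h) = -11 - (h*v + h*v) = -11 - 2*h*v)
√(g(y(15), 150) + k(D(-12, -11))) = √((-11 - 2*150*0) - 11) = √((-11 + 0) - 11) = √(-11 - 11) = √(-22) = I*√22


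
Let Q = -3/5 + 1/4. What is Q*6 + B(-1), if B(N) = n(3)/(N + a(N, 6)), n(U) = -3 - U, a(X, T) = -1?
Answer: 9/10 ≈ 0.90000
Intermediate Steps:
Q = -7/20 (Q = -3*1/5 + 1*(1/4) = -3/5 + 1/4 = -7/20 ≈ -0.35000)
B(N) = -6/(-1 + N) (B(N) = (-3 - 1*3)/(N - 1) = (-3 - 3)/(-1 + N) = -6/(-1 + N))
Q*6 + B(-1) = -7/20*6 - 6/(-1 - 1) = -21/10 - 6/(-2) = -21/10 - 6*(-1/2) = -21/10 + 3 = 9/10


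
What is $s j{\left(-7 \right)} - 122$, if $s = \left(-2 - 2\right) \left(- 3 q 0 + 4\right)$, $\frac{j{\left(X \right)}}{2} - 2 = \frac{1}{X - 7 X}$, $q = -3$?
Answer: $- \frac{3922}{21} \approx -186.76$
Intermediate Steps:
$j{\left(X \right)} = 4 - \frac{1}{3 X}$ ($j{\left(X \right)} = 4 + \frac{2}{X - 7 X} = 4 + \frac{2}{\left(-6\right) X} = 4 + 2 \left(- \frac{1}{6 X}\right) = 4 - \frac{1}{3 X}$)
$s = -16$ ($s = \left(-2 - 2\right) \left(\left(-3\right) \left(-3\right) 0 + 4\right) = \left(-2 - 2\right) \left(9 \cdot 0 + 4\right) = - 4 \left(0 + 4\right) = \left(-4\right) 4 = -16$)
$s j{\left(-7 \right)} - 122 = - 16 \left(4 - \frac{1}{3 \left(-7\right)}\right) - 122 = - 16 \left(4 - - \frac{1}{21}\right) - 122 = - 16 \left(4 + \frac{1}{21}\right) - 122 = \left(-16\right) \frac{85}{21} - 122 = - \frac{1360}{21} - 122 = - \frac{3922}{21}$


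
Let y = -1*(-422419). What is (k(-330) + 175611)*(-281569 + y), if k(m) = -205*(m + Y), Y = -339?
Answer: 44051682600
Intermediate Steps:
y = 422419
k(m) = 69495 - 205*m (k(m) = -205*(m - 339) = -205*(-339 + m) = 69495 - 205*m)
(k(-330) + 175611)*(-281569 + y) = ((69495 - 205*(-330)) + 175611)*(-281569 + 422419) = ((69495 + 67650) + 175611)*140850 = (137145 + 175611)*140850 = 312756*140850 = 44051682600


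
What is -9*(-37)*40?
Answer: 13320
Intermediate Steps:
-9*(-37)*40 = 333*40 = 13320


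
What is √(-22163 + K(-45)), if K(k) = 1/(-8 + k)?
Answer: 4*I*√3890995/53 ≈ 148.87*I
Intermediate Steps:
√(-22163 + K(-45)) = √(-22163 + 1/(-8 - 45)) = √(-22163 + 1/(-53)) = √(-22163 - 1/53) = √(-1174640/53) = 4*I*√3890995/53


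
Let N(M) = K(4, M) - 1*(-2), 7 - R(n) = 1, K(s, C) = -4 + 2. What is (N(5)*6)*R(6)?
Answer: 0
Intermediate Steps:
K(s, C) = -2
R(n) = 6 (R(n) = 7 - 1*1 = 7 - 1 = 6)
N(M) = 0 (N(M) = -2 - 1*(-2) = -2 + 2 = 0)
(N(5)*6)*R(6) = (0*6)*6 = 0*6 = 0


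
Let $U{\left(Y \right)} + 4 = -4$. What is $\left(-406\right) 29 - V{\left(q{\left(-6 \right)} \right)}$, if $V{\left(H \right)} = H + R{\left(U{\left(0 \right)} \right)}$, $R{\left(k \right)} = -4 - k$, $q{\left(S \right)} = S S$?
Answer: $-11814$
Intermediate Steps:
$q{\left(S \right)} = S^{2}$
$U{\left(Y \right)} = -8$ ($U{\left(Y \right)} = -4 - 4 = -8$)
$V{\left(H \right)} = 4 + H$ ($V{\left(H \right)} = H - -4 = H + \left(-4 + 8\right) = H + 4 = 4 + H$)
$\left(-406\right) 29 - V{\left(q{\left(-6 \right)} \right)} = \left(-406\right) 29 - \left(4 + \left(-6\right)^{2}\right) = -11774 - \left(4 + 36\right) = -11774 - 40 = -11814$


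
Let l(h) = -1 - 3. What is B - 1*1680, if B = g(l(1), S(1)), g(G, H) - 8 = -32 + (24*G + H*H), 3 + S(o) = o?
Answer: -1796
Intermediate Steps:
l(h) = -4
S(o) = -3 + o
g(G, H) = -24 + H**2 + 24*G (g(G, H) = 8 + (-32 + (24*G + H*H)) = 8 + (-32 + (24*G + H**2)) = 8 + (-32 + (H**2 + 24*G)) = 8 + (-32 + H**2 + 24*G) = -24 + H**2 + 24*G)
B = -116 (B = -24 + (-3 + 1)**2 + 24*(-4) = -24 + (-2)**2 - 96 = -24 + 4 - 96 = -116)
B - 1*1680 = -116 - 1*1680 = -116 - 1680 = -1796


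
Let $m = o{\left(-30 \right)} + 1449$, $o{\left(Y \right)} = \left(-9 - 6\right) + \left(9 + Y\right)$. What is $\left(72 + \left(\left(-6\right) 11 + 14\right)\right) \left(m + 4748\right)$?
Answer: $123220$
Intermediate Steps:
$o{\left(Y \right)} = -6 + Y$ ($o{\left(Y \right)} = -15 + \left(9 + Y\right) = -6 + Y$)
$m = 1413$ ($m = \left(-6 - 30\right) + 1449 = -36 + 1449 = 1413$)
$\left(72 + \left(\left(-6\right) 11 + 14\right)\right) \left(m + 4748\right) = \left(72 + \left(\left(-6\right) 11 + 14\right)\right) \left(1413 + 4748\right) = \left(72 + \left(-66 + 14\right)\right) 6161 = \left(72 - 52\right) 6161 = 20 \cdot 6161 = 123220$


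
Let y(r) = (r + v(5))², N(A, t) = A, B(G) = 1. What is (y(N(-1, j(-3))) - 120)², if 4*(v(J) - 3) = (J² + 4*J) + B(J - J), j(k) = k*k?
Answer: 62001/16 ≈ 3875.1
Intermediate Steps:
j(k) = k²
v(J) = 13/4 + J + J²/4 (v(J) = 3 + ((J² + 4*J) + 1)/4 = 3 + (1 + J² + 4*J)/4 = 3 + (¼ + J + J²/4) = 13/4 + J + J²/4)
y(r) = (29/2 + r)² (y(r) = (r + (13/4 + 5 + (¼)*5²))² = (r + (13/4 + 5 + (¼)*25))² = (r + (13/4 + 5 + 25/4))² = (r + 29/2)² = (29/2 + r)²)
(y(N(-1, j(-3))) - 120)² = ((29 + 2*(-1))²/4 - 120)² = ((29 - 2)²/4 - 120)² = ((¼)*27² - 120)² = ((¼)*729 - 120)² = (729/4 - 120)² = (249/4)² = 62001/16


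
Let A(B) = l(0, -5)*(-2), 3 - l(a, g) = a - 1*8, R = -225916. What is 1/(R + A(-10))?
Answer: -1/225938 ≈ -4.4260e-6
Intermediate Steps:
l(a, g) = 11 - a (l(a, g) = 3 - (a - 1*8) = 3 - (a - 8) = 3 - (-8 + a) = 3 + (8 - a) = 11 - a)
A(B) = -22 (A(B) = (11 - 1*0)*(-2) = (11 + 0)*(-2) = 11*(-2) = -22)
1/(R + A(-10)) = 1/(-225916 - 22) = 1/(-225938) = -1/225938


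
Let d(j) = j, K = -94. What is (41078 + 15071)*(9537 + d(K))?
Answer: 530215007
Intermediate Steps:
(41078 + 15071)*(9537 + d(K)) = (41078 + 15071)*(9537 - 94) = 56149*9443 = 530215007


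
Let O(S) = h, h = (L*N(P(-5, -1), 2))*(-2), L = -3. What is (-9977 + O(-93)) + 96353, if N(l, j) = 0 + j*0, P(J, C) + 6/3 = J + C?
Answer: 86376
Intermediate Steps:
P(J, C) = -2 + C + J (P(J, C) = -2 + (J + C) = -2 + (C + J) = -2 + C + J)
N(l, j) = 0 (N(l, j) = 0 + 0 = 0)
h = 0 (h = -3*0*(-2) = 0*(-2) = 0)
O(S) = 0
(-9977 + O(-93)) + 96353 = (-9977 + 0) + 96353 = -9977 + 96353 = 86376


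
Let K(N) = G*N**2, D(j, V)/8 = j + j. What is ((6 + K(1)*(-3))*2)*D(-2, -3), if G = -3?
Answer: -960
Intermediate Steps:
D(j, V) = 16*j (D(j, V) = 8*(j + j) = 8*(2*j) = 16*j)
K(N) = -3*N**2
((6 + K(1)*(-3))*2)*D(-2, -3) = ((6 - 3*1**2*(-3))*2)*(16*(-2)) = ((6 - 3*1*(-3))*2)*(-32) = ((6 - 3*(-3))*2)*(-32) = ((6 + 9)*2)*(-32) = (15*2)*(-32) = 30*(-32) = -960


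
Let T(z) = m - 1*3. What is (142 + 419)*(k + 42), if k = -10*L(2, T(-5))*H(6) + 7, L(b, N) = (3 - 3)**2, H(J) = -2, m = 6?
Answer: 27489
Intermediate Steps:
T(z) = 3 (T(z) = 6 - 1*3 = 6 - 3 = 3)
L(b, N) = 0 (L(b, N) = 0**2 = 0)
k = 7 (k = -0*(-2) + 7 = -10*0 + 7 = 0 + 7 = 7)
(142 + 419)*(k + 42) = (142 + 419)*(7 + 42) = 561*49 = 27489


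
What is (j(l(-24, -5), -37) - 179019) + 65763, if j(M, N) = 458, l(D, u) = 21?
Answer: -112798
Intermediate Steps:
(j(l(-24, -5), -37) - 179019) + 65763 = (458 - 179019) + 65763 = -178561 + 65763 = -112798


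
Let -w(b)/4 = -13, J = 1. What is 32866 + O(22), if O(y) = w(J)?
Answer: 32918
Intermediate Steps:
w(b) = 52 (w(b) = -4*(-13) = 52)
O(y) = 52
32866 + O(22) = 32866 + 52 = 32918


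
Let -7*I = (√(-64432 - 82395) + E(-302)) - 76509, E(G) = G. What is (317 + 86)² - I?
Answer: 151436 + I*√146827/7 ≈ 1.5144e+5 + 54.74*I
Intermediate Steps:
I = 10973 - I*√146827/7 (I = -((√(-64432 - 82395) - 302) - 76509)/7 = -((√(-146827) - 302) - 76509)/7 = -((I*√146827 - 302) - 76509)/7 = -((-302 + I*√146827) - 76509)/7 = -(-76811 + I*√146827)/7 = 10973 - I*√146827/7 ≈ 10973.0 - 54.74*I)
(317 + 86)² - I = (317 + 86)² - (10973 - I*√146827/7) = 403² + (-10973 + I*√146827/7) = 162409 + (-10973 + I*√146827/7) = 151436 + I*√146827/7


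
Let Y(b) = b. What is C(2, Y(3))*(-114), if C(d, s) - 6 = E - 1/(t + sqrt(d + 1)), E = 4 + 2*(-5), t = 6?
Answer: 228/11 - 38*sqrt(3)/11 ≈ 14.744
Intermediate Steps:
E = -6 (E = 4 - 10 = -6)
C(d, s) = -1/(6 + sqrt(1 + d)) (C(d, s) = 6 + (-6 - 1/(6 + sqrt(d + 1))) = 6 + (-6 - 1/(6 + sqrt(1 + d))) = -1/(6 + sqrt(1 + d)))
C(2, Y(3))*(-114) = -1/(6 + sqrt(1 + 2))*(-114) = -1/(6 + sqrt(3))*(-114) = 114/(6 + sqrt(3))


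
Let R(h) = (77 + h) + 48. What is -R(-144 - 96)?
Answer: 115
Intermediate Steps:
R(h) = 125 + h
-R(-144 - 96) = -(125 + (-144 - 96)) = -(125 - 240) = -1*(-115) = 115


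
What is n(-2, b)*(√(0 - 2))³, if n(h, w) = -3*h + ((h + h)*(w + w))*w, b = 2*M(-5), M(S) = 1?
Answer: 52*I*√2 ≈ 73.539*I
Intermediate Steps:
b = 2 (b = 2*1 = 2)
n(h, w) = -3*h + 4*h*w² (n(h, w) = -3*h + ((2*h)*(2*w))*w = -3*h + (4*h*w)*w = -3*h + 4*h*w²)
n(-2, b)*(√(0 - 2))³ = (-2*(-3 + 4*2²))*(√(0 - 2))³ = (-2*(-3 + 4*4))*(√(-2))³ = (-2*(-3 + 16))*(I*√2)³ = (-2*13)*(-2*I*√2) = -(-52)*I*√2 = 52*I*√2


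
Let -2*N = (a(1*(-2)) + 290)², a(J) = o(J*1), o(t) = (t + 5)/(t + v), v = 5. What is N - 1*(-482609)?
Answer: 880537/2 ≈ 4.4027e+5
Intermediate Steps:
o(t) = 1 (o(t) = (t + 5)/(t + 5) = (5 + t)/(5 + t) = 1)
a(J) = 1
N = -84681/2 (N = -(1 + 290)²/2 = -½*291² = -½*84681 = -84681/2 ≈ -42341.)
N - 1*(-482609) = -84681/2 - 1*(-482609) = -84681/2 + 482609 = 880537/2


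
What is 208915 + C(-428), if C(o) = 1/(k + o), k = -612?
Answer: 217271599/1040 ≈ 2.0892e+5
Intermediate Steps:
C(o) = 1/(-612 + o)
208915 + C(-428) = 208915 + 1/(-612 - 428) = 208915 + 1/(-1040) = 208915 - 1/1040 = 217271599/1040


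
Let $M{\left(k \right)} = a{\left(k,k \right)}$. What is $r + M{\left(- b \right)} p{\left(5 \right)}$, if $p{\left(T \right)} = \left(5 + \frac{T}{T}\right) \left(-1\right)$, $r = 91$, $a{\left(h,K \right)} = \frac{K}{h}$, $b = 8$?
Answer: $85$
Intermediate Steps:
$p{\left(T \right)} = -6$ ($p{\left(T \right)} = \left(5 + 1\right) \left(-1\right) = 6 \left(-1\right) = -6$)
$M{\left(k \right)} = 1$ ($M{\left(k \right)} = \frac{k}{k} = 1$)
$r + M{\left(- b \right)} p{\left(5 \right)} = 91 + 1 \left(-6\right) = 91 - 6 = 85$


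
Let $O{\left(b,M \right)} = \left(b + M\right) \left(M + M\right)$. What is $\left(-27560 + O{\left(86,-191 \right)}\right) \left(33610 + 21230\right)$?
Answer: $688242000$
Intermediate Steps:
$O{\left(b,M \right)} = 2 M \left(M + b\right)$ ($O{\left(b,M \right)} = \left(M + b\right) 2 M = 2 M \left(M + b\right)$)
$\left(-27560 + O{\left(86,-191 \right)}\right) \left(33610 + 21230\right) = \left(-27560 + 2 \left(-191\right) \left(-191 + 86\right)\right) \left(33610 + 21230\right) = \left(-27560 + 2 \left(-191\right) \left(-105\right)\right) 54840 = \left(-27560 + 40110\right) 54840 = 12550 \cdot 54840 = 688242000$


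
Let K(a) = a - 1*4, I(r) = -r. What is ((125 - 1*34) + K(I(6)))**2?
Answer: 6561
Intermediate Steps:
K(a) = -4 + a (K(a) = a - 4 = -4 + a)
((125 - 1*34) + K(I(6)))**2 = ((125 - 1*34) + (-4 - 1*6))**2 = ((125 - 34) + (-4 - 6))**2 = (91 - 10)**2 = 81**2 = 6561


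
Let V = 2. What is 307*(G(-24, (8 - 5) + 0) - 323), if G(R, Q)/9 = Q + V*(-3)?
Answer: -107450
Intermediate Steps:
G(R, Q) = -54 + 9*Q (G(R, Q) = 9*(Q + 2*(-3)) = 9*(Q - 6) = 9*(-6 + Q) = -54 + 9*Q)
307*(G(-24, (8 - 5) + 0) - 323) = 307*((-54 + 9*((8 - 5) + 0)) - 323) = 307*((-54 + 9*(3 + 0)) - 323) = 307*((-54 + 9*3) - 323) = 307*((-54 + 27) - 323) = 307*(-27 - 323) = 307*(-350) = -107450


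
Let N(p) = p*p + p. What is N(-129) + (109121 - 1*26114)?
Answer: 99519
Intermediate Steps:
N(p) = p + p² (N(p) = p² + p = p + p²)
N(-129) + (109121 - 1*26114) = -129*(1 - 129) + (109121 - 1*26114) = -129*(-128) + (109121 - 26114) = 16512 + 83007 = 99519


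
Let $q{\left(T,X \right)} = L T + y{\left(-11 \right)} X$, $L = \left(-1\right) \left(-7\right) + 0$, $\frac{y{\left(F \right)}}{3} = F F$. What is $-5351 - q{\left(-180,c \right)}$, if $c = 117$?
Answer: $-46562$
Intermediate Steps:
$y{\left(F \right)} = 3 F^{2}$ ($y{\left(F \right)} = 3 F F = 3 F^{2}$)
$L = 7$ ($L = 7 + 0 = 7$)
$q{\left(T,X \right)} = 7 T + 363 X$ ($q{\left(T,X \right)} = 7 T + 3 \left(-11\right)^{2} X = 7 T + 3 \cdot 121 X = 7 T + 363 X$)
$-5351 - q{\left(-180,c \right)} = -5351 - \left(7 \left(-180\right) + 363 \cdot 117\right) = -5351 - \left(-1260 + 42471\right) = -5351 - 41211 = -46562$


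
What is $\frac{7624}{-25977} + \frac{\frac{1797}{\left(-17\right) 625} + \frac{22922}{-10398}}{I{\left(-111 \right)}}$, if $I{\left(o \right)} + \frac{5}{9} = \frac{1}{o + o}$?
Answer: $\frac{703768144063832}{178412520050625} \approx 3.9446$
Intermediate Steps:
$I{\left(o \right)} = - \frac{5}{9} + \frac{1}{2 o}$ ($I{\left(o \right)} = - \frac{5}{9} + \frac{1}{o + o} = - \frac{5}{9} + \frac{1}{2 o}$)
$\frac{7624}{-25977} + \frac{\frac{1797}{\left(-17\right) 625} + \frac{22922}{-10398}}{I{\left(-111 \right)}} = \frac{7624}{-25977} + \frac{\frac{1797}{\left(-17\right) 625} + \frac{22922}{-10398}}{\frac{1}{18} \frac{1}{-111} \left(9 - -1110\right)} = 7624 \left(- \frac{1}{25977}\right) + \frac{\frac{1797}{-10625} + 22922 \left(- \frac{1}{10398}\right)}{\frac{1}{18} \left(- \frac{1}{111}\right) \left(9 + 1110\right)} = - \frac{7624}{25977} + \frac{1797 \left(- \frac{1}{10625}\right) - \frac{11461}{5199}}{\frac{1}{18} \left(- \frac{1}{111}\right) 1119} = - \frac{7624}{25977} + \frac{- \frac{1797}{10625} - \frac{11461}{5199}}{- \frac{373}{666}} = - \frac{7624}{25977} - - \frac{29107691616}{6868095625} = - \frac{7624}{25977} + \frac{29107691616}{6868095625} = \frac{703768144063832}{178412520050625}$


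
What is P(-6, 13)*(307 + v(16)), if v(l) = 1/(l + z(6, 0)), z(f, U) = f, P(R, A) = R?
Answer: -20265/11 ≈ -1842.3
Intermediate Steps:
v(l) = 1/(6 + l) (v(l) = 1/(l + 6) = 1/(6 + l))
P(-6, 13)*(307 + v(16)) = -6*(307 + 1/(6 + 16)) = -6*(307 + 1/22) = -6*6755/22 = -20265/11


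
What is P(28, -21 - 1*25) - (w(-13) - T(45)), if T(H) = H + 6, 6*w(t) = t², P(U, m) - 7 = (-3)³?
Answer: 17/6 ≈ 2.8333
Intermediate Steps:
P(U, m) = -20 (P(U, m) = 7 + (-3)³ = 7 - 27 = -20)
w(t) = t²/6
T(H) = 6 + H
P(28, -21 - 1*25) - (w(-13) - T(45)) = -20 - ((⅙)*(-13)² - (6 + 45)) = -20 - ((⅙)*169 - 1*51) = -20 - (169/6 - 51) = -20 - 1*(-137/6) = -20 + 137/6 = 17/6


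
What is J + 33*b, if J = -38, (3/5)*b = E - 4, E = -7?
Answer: -643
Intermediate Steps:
b = -55/3 (b = 5*(-7 - 4)/3 = (5/3)*(-11) = -55/3 ≈ -18.333)
J + 33*b = -38 + 33*(-55/3) = -38 - 605 = -643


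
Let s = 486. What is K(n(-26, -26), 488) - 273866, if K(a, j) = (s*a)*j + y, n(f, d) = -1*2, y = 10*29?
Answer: -747912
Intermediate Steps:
y = 290
n(f, d) = -2
K(a, j) = 290 + 486*a*j (K(a, j) = (486*a)*j + 290 = 486*a*j + 290 = 290 + 486*a*j)
K(n(-26, -26), 488) - 273866 = (290 + 486*(-2)*488) - 273866 = (290 - 474336) - 273866 = -474046 - 273866 = -747912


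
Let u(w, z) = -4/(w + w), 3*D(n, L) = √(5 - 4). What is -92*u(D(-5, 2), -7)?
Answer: 552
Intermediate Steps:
D(n, L) = ⅓ (D(n, L) = √(5 - 4)/3 = √1/3 = (⅓)*1 = ⅓)
u(w, z) = -2/w (u(w, z) = -4*1/(2*w) = -2/w)
-92*u(D(-5, 2), -7) = -(-184)/⅓ = -(-184)*3 = -92*(-6) = 552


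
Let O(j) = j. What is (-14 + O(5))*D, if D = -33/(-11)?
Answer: -27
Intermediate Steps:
D = 3 (D = -33*(-1/11) = 3)
(-14 + O(5))*D = (-14 + 5)*3 = -9*3 = -27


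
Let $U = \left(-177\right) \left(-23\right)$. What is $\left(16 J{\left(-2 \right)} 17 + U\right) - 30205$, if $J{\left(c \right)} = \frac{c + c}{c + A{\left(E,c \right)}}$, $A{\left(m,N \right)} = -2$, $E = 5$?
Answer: $-25862$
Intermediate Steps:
$J{\left(c \right)} = \frac{2 c}{-2 + c}$ ($J{\left(c \right)} = \frac{c + c}{c - 2} = \frac{2 c}{-2 + c}$)
$U = 4071$
$\left(16 J{\left(-2 \right)} 17 + U\right) - 30205 = \left(16 \cdot 2 \left(-2\right) \frac{1}{-2 - 2} \cdot 17 + 4071\right) - 30205 = \left(16 \cdot 2 \left(-2\right) \frac{1}{-4} \cdot 17 + 4071\right) - 30205 = \left(16 \cdot 2 \left(-2\right) \left(- \frac{1}{4}\right) 17 + 4071\right) - 30205 = \left(16 \cdot 1 \cdot 17 + 4071\right) - 30205 = \left(16 \cdot 17 + 4071\right) - 30205 = \left(272 + 4071\right) - 30205 = 4343 - 30205 = -25862$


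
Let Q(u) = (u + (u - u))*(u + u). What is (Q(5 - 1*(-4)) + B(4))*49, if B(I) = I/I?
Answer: 7987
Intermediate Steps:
B(I) = 1
Q(u) = 2*u² (Q(u) = (u + 0)*(2*u) = u*(2*u) = 2*u²)
(Q(5 - 1*(-4)) + B(4))*49 = (2*(5 - 1*(-4))² + 1)*49 = (2*(5 + 4)² + 1)*49 = (2*9² + 1)*49 = (2*81 + 1)*49 = (162 + 1)*49 = 163*49 = 7987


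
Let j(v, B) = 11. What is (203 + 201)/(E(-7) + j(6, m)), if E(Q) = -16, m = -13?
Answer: -404/5 ≈ -80.800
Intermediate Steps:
(203 + 201)/(E(-7) + j(6, m)) = (203 + 201)/(-16 + 11) = 404/(-5) = 404*(-1/5) = -404/5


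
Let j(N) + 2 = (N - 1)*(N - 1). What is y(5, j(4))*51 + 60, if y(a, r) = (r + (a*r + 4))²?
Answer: 107976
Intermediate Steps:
j(N) = -2 + (-1 + N)² (j(N) = -2 + (N - 1)*(N - 1) = -2 + (-1 + N)*(-1 + N) = -2 + (-1 + N)²)
y(a, r) = (4 + r + a*r)² (y(a, r) = (r + (4 + a*r))² = (4 + r + a*r)²)
y(5, j(4))*51 + 60 = (4 + (-2 + (-1 + 4)²) + 5*(-2 + (-1 + 4)²))²*51 + 60 = (4 + (-2 + 3²) + 5*(-2 + 3²))²*51 + 60 = (4 + (-2 + 9) + 5*(-2 + 9))²*51 + 60 = (4 + 7 + 5*7)²*51 + 60 = (4 + 7 + 35)²*51 + 60 = 46²*51 + 60 = 2116*51 + 60 = 107916 + 60 = 107976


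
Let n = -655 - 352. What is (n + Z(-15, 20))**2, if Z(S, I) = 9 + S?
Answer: 1026169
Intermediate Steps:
n = -1007
(n + Z(-15, 20))**2 = (-1007 + (9 - 15))**2 = (-1007 - 6)**2 = (-1013)**2 = 1026169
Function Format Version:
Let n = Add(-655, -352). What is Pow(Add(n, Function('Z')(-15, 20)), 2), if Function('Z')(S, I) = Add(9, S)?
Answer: 1026169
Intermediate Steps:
n = -1007
Pow(Add(n, Function('Z')(-15, 20)), 2) = Pow(Add(-1007, Add(9, -15)), 2) = Pow(Add(-1007, -6), 2) = Pow(-1013, 2) = 1026169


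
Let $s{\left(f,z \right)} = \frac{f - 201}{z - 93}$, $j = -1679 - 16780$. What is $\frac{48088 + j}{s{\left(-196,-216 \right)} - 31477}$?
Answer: $- \frac{9155361}{9725996} \approx -0.94133$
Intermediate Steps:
$j = -18459$ ($j = -1679 - 16780 = -18459$)
$s{\left(f,z \right)} = \frac{-201 + f}{-93 + z}$
$\frac{48088 + j}{s{\left(-196,-216 \right)} - 31477} = \frac{48088 - 18459}{\frac{-201 - 196}{-93 - 216} - 31477} = \frac{29629}{\frac{1}{-309} \left(-397\right) - 31477} = \frac{29629}{\left(- \frac{1}{309}\right) \left(-397\right) - 31477} = \frac{29629}{\frac{397}{309} - 31477} = \frac{29629}{- \frac{9725996}{309}} = 29629 \left(- \frac{309}{9725996}\right) = - \frac{9155361}{9725996}$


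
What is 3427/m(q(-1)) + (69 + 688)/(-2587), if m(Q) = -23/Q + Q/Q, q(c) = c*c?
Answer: -8882303/56914 ≈ -156.07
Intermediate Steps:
q(c) = c**2
m(Q) = 1 - 23/Q (m(Q) = -23/Q + 1 = 1 - 23/Q)
3427/m(q(-1)) + (69 + 688)/(-2587) = 3427/(((-23 + (-1)**2)/((-1)**2))) + (69 + 688)/(-2587) = 3427/(((-23 + 1)/1)) + 757*(-1/2587) = 3427/((1*(-22))) - 757/2587 = 3427/(-22) - 757/2587 = 3427*(-1/22) - 757/2587 = -3427/22 - 757/2587 = -8882303/56914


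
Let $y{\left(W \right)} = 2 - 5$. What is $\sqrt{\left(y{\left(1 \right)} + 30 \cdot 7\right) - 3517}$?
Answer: $i \sqrt{3310} \approx 57.533 i$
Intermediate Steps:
$y{\left(W \right)} = -3$ ($y{\left(W \right)} = 2 - 5 = -3$)
$\sqrt{\left(y{\left(1 \right)} + 30 \cdot 7\right) - 3517} = \sqrt{\left(-3 + 30 \cdot 7\right) - 3517} = \sqrt{\left(-3 + 210\right) - 3517} = \sqrt{207 - 3517} = \sqrt{-3310} = i \sqrt{3310}$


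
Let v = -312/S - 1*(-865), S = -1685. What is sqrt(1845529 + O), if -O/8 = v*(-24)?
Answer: sqrt(5711511501265)/1685 ≈ 1418.3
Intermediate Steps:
v = 1457837/1685 (v = -312/(-1685) - 1*(-865) = -312*(-1/1685) + 865 = 312/1685 + 865 = 1457837/1685 ≈ 865.19)
O = 279904704/1685 (O = -11662696*(-24)/1685 = -8*(-34988088/1685) = 279904704/1685 ≈ 1.6612e+5)
sqrt(1845529 + O) = sqrt(1845529 + 279904704/1685) = sqrt(3389621069/1685) = sqrt(5711511501265)/1685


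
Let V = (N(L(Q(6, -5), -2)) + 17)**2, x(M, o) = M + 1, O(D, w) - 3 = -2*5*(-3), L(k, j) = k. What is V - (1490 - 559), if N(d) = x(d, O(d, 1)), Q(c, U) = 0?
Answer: -607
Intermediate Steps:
O(D, w) = 33 (O(D, w) = 3 - 2*5*(-3) = 3 - 10*(-3) = 3 + 30 = 33)
x(M, o) = 1 + M
N(d) = 1 + d
V = 324 (V = ((1 + 0) + 17)**2 = (1 + 17)**2 = 18**2 = 324)
V - (1490 - 559) = 324 - (1490 - 559) = 324 - 1*931 = 324 - 931 = -607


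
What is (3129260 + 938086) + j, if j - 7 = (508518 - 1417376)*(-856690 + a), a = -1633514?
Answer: 2263245894385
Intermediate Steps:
j = 2263241827039 (j = 7 + (508518 - 1417376)*(-856690 - 1633514) = 7 - 908858*(-2490204) = 7 + 2263241827032 = 2263241827039)
(3129260 + 938086) + j = (3129260 + 938086) + 2263241827039 = 4067346 + 2263241827039 = 2263245894385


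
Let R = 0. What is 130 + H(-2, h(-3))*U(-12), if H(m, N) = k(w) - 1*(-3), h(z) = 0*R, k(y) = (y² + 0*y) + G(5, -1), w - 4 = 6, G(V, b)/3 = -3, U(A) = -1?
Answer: 36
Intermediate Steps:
G(V, b) = -9 (G(V, b) = 3*(-3) = -9)
w = 10 (w = 4 + 6 = 10)
k(y) = -9 + y² (k(y) = (y² + 0*y) - 9 = (y² + 0) - 9 = y² - 9 = -9 + y²)
h(z) = 0 (h(z) = 0*0 = 0)
H(m, N) = 94 (H(m, N) = (-9 + 10²) - 1*(-3) = (-9 + 100) + 3 = 91 + 3 = 94)
130 + H(-2, h(-3))*U(-12) = 130 + 94*(-1) = 130 - 94 = 36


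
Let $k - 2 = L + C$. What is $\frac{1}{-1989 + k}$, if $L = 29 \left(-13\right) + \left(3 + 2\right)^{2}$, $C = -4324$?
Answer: $- \frac{1}{6663} \approx -0.00015008$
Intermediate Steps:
$L = -352$ ($L = -377 + 5^{2} = -377 + 25 = -352$)
$k = -4674$ ($k = 2 - 4676 = -4674$)
$\frac{1}{-1989 + k} = \frac{1}{-1989 - 4674} = \frac{1}{-6663} = - \frac{1}{6663}$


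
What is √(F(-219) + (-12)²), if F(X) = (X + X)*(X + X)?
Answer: 6*√5333 ≈ 438.16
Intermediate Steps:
F(X) = 4*X² (F(X) = (2*X)*(2*X) = 4*X²)
√(F(-219) + (-12)²) = √(4*(-219)² + (-12)²) = √(4*47961 + 144) = √(191844 + 144) = √191988 = 6*√5333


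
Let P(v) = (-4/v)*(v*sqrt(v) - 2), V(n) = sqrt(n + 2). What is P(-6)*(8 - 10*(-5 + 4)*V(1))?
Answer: 8*(1 + 3*I*sqrt(6))*(-4 - 5*sqrt(3))/3 ≈ -33.761 - 248.09*I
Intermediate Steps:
V(n) = sqrt(2 + n)
P(v) = -4*(-2 + v**(3/2))/v (P(v) = (-4/v)*(v**(3/2) - 2) = (-4/v)*(-2 + v**(3/2)) = -4*(-2 + v**(3/2))/v)
P(-6)*(8 - 10*(-5 + 4)*V(1)) = (4*(2 - (-6)**(3/2))/(-6))*(8 - 10*(-5 + 4)*sqrt(2 + 1)) = (4*(-1/6)*(2 - (-6)*I*sqrt(6)))*(8 - (-10)*sqrt(3)) = (4*(-1/6)*(2 + 6*I*sqrt(6)))*(8 + 10*sqrt(3)) = (-4/3 - 4*I*sqrt(6))*(8 + 10*sqrt(3)) = (8 + 10*sqrt(3))*(-4/3 - 4*I*sqrt(6))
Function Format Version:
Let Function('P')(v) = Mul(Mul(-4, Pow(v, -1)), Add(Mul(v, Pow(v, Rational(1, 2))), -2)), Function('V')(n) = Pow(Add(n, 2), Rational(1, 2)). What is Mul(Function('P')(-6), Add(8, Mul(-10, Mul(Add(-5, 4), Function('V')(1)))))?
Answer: Mul(Rational(8, 3), Add(1, Mul(3, I, Pow(6, Rational(1, 2)))), Add(-4, Mul(-5, Pow(3, Rational(1, 2))))) ≈ Add(-33.761, Mul(-248.09, I))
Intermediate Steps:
Function('V')(n) = Pow(Add(2, n), Rational(1, 2))
Function('P')(v) = Mul(-4, Pow(v, -1), Add(-2, Pow(v, Rational(3, 2)))) (Function('P')(v) = Mul(Mul(-4, Pow(v, -1)), Add(Pow(v, Rational(3, 2)), -2)) = Mul(Mul(-4, Pow(v, -1)), Add(-2, Pow(v, Rational(3, 2)))) = Mul(-4, Pow(v, -1), Add(-2, Pow(v, Rational(3, 2)))))
Mul(Function('P')(-6), Add(8, Mul(-10, Mul(Add(-5, 4), Function('V')(1))))) = Mul(Mul(4, Pow(-6, -1), Add(2, Mul(-1, Pow(-6, Rational(3, 2))))), Add(8, Mul(-10, Mul(Add(-5, 4), Pow(Add(2, 1), Rational(1, 2)))))) = Mul(Mul(4, Rational(-1, 6), Add(2, Mul(-1, Mul(-6, I, Pow(6, Rational(1, 2)))))), Add(8, Mul(-10, Mul(-1, Pow(3, Rational(1, 2)))))) = Mul(Mul(4, Rational(-1, 6), Add(2, Mul(6, I, Pow(6, Rational(1, 2))))), Add(8, Mul(10, Pow(3, Rational(1, 2))))) = Mul(Add(Rational(-4, 3), Mul(-4, I, Pow(6, Rational(1, 2)))), Add(8, Mul(10, Pow(3, Rational(1, 2))))) = Mul(Add(8, Mul(10, Pow(3, Rational(1, 2)))), Add(Rational(-4, 3), Mul(-4, I, Pow(6, Rational(1, 2)))))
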